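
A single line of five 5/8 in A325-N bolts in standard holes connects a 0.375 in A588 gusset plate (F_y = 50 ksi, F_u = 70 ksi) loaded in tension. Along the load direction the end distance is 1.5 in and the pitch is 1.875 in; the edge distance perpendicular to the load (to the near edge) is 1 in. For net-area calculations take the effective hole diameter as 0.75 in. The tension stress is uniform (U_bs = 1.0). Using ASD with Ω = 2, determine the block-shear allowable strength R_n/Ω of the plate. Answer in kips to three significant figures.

52.5 kips

Shear plane L_v = 1.5 + 4·1.875 = 9 in; A_gv = 9 × 0.375 = 3.375 in².
A_nv = (9 − 4.5·0.75) × 0.375 = 2.109 in².
A_nt = (1 − 0.5·0.75) × 0.375 = 0.2344 in².
0.6 F_u A_nv = 88.59 kips; 0.6 F_y A_gv = 101.2 kips → shear rupture governs the shear term.
R_n = 88.59 + 1.0 × 70 × 0.2344 = 105 kips.
Allowable strength R_n/Ω = 105 / 2 = 52.5 kips.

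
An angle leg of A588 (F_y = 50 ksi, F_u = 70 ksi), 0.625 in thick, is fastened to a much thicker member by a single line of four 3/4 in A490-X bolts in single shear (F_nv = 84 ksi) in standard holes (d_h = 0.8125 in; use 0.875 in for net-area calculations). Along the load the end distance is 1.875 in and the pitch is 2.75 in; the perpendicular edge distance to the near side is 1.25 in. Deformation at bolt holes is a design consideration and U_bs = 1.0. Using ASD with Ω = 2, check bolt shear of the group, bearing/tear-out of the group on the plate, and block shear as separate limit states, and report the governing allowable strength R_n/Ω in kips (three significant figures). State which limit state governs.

Bolt shear: A_b = π·0.75²/4 = 0.4418 in²; R_n = 84 × 0.4418 × 4 × 1 = 148.4 kips → 148.4 / 2 = 74.2 kips.
Bearing: edge l_c = 1.469, r_n = 77.11 kips; interior l_c = 1.938, r_n = 78.75 kips; R_n = 77.11 + 3·78.75 = 313.4 kips → 157 kips.
Block shear: A_gv = 6.328, A_nv = 4.414, A_nt = 0.5078 in²; R_n = min(0.6F_uA_nv, 0.6F_yA_gv) + U_bs·F_u·A_nt = 220.9 kips → 110 kips.
Bolt shear governs: 74.2 kips.

74.2 kips (bolt shear governs)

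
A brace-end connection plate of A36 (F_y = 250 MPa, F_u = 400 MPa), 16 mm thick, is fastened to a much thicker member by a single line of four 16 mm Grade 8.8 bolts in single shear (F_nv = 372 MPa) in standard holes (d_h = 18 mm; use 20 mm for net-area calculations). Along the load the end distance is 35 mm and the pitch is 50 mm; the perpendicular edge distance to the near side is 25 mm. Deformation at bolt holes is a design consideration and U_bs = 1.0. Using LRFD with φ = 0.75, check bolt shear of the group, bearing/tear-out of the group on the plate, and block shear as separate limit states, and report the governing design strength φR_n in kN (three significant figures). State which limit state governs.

Bolt shear: A_b = π·16²/4 = 201.1 mm²; R_n = 372 × 201.1 × 4 × 1 / 1000 = 299.2 kN → 0.75 × 299.2 = 224 kN.
Bearing: edge l_c = 26, r_n = 199.7 kN; interior l_c = 32, r_n = 245.8 kN; R_n = 199.7 + 3·245.8 = 937 kN → 703 kN.
Block shear: A_gv = 2960, A_nv = 1840, A_nt = 240 mm²; R_n = min(0.6F_uA_nv, 0.6F_yA_gv) + U_bs·F_u·A_nt = 537.6 kN → 403 kN.
Bolt shear governs: 224 kN.

224 kN (bolt shear governs)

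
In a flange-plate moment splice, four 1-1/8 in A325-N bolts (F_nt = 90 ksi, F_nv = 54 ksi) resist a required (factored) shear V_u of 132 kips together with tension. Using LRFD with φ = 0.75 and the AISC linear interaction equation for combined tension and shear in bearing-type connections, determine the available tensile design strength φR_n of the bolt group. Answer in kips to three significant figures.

A_b = π·1.125²/4 = 0.994 in²; f_rv = 132 / (4 × 0.994) = 33.2 ksi.
F'_nt = 1.3 F_nt − (F_nt / φF_nv) f_rv = 1.3·90 − (90/(0.75·54))·33.2 = 43.23 ksi, capped at F_nt → F'_nt = 43.23 ksi.
R_n = F'_nt · A_b · n = 43.23 × 0.994 × 4 = 171.9 kips.
Design strength φR_n = 0.75 × 171.9 = 129 kips.

129 kips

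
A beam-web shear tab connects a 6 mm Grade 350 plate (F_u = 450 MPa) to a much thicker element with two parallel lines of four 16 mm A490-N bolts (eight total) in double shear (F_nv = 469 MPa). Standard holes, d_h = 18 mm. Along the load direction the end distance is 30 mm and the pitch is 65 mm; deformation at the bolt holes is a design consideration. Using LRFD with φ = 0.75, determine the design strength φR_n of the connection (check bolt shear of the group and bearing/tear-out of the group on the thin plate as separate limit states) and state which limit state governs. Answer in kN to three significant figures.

Bolt shear: A_b = π·16²/4 = 201.1 mm²; R_n = 469 × 201.1 × 8 × 2 / 1000 = 1509 kN → 0.75 × 1509 = 1130 kN.
Bearing (1.2 l_c t F_u ≤ 2.4 d t F_u): upper limit = 2.4·16·6·450 / 1000 = 103.7 kN.
  Edge l_c = 30 − 18/2 = 21 → r_n = 68.04 kN; interior l_c = 65 − 18 = 47 → r_n = 103.7 kN.
  R_n,bearing = 2·68.04 + 6·103.7 = 758.2 kN → 0.75 × 758.2 = 569 kN.
Bearing governs: 569 kN.

569 kN (bearing governs)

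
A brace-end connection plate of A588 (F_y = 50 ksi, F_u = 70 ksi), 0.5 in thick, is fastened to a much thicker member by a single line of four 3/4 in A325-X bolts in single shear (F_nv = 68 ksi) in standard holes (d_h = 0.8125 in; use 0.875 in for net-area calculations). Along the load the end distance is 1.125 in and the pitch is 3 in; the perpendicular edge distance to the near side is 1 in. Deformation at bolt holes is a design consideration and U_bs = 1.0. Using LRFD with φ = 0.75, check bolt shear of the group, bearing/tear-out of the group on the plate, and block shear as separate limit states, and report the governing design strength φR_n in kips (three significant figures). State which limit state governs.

Bolt shear: A_b = π·0.75²/4 = 0.4418 in²; R_n = 68 × 0.4418 × 4 × 1 = 120.2 kips → 0.75 × 120.2 = 90.1 kips.
Bearing: edge l_c = 0.7188, r_n = 30.19 kips; interior l_c = 2.188, r_n = 63 kips; R_n = 30.19 + 3·63 = 219.2 kips → 164 kips.
Block shear: A_gv = 5.062, A_nv = 3.531, A_nt = 0.2812 in²; R_n = min(0.6F_uA_nv, 0.6F_yA_gv) + U_bs·F_u·A_nt = 168 kips → 126 kips.
Bolt shear governs: 90.1 kips.

90.1 kips (bolt shear governs)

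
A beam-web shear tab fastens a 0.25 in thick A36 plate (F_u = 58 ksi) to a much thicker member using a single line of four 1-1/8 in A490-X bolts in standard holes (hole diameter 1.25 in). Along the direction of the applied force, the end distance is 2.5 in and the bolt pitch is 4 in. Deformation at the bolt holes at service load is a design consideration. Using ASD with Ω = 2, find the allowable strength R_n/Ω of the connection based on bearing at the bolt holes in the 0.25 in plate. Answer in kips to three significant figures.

Per bolt r_n = 1.2 l_c t F_u ≤ 2.4 d t F_u; upper limit = 2.4 × 1.125 × 0.25 × 58 = 39.15 kips.
Edge bolt: l_c = 2.5 − 1.25/2 = 1.875 in → 1.2 × 1.875 × 0.25 × 58 = 32.62 → r_n = 32.62 kips.
Interior bolts: l_c = 4 − 1.25 = 2.75 in → 1.2 × 2.75 × 0.25 × 58 = 47.85 → r_n = 39.15 kips.
R_n = 1 × 32.62 + 3 × 39.15 = 150.1 kips.
Allowable strength R_n/Ω = 150.1 / 2 = 75 kips.

75 kips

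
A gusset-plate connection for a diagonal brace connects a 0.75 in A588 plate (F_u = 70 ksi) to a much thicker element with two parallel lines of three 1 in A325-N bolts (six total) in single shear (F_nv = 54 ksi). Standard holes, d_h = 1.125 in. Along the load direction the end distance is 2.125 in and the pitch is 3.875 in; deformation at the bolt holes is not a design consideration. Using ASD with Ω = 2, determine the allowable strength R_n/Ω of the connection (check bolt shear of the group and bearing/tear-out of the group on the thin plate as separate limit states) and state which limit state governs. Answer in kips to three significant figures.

127 kips (bolt shear governs)

Bolt shear: A_b = π·1²/4 = 0.7854 in²; R_n = 54 × 0.7854 × 6 × 1 = 254.5 kips → 254.5 / 2 = 127 kips.
Bearing (1.5 l_c t F_u ≤ 3.0 d t F_u): upper limit = 3.0·1·0.75·70 = 157.5 kips.
  Edge l_c = 2.125 − 1.125/2 = 1.562 → r_n = 123 kips; interior l_c = 3.875 − 1.125 = 2.75 → r_n = 157.5 kips.
  R_n,bearing = 2·123 + 4·157.5 = 876.1 kips → 876.1 / 2 = 438 kips.
Bolt shear governs: 127 kips.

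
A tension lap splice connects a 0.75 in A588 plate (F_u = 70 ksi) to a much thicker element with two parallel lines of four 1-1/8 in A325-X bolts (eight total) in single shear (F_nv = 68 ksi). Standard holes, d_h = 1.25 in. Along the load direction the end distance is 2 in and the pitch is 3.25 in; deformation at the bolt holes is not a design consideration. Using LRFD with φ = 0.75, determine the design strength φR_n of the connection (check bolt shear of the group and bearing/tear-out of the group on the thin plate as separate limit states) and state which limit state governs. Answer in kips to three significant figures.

Bolt shear: A_b = π·1.125²/4 = 0.994 in²; R_n = 68 × 0.994 × 8 × 1 = 540.7 kips → 0.75 × 540.7 = 406 kips.
Bearing (1.5 l_c t F_u ≤ 3.0 d t F_u): upper limit = 3.0·1.125·0.75·70 = 177.2 kips.
  Edge l_c = 2 − 1.25/2 = 1.375 → r_n = 108.3 kips; interior l_c = 3.25 − 1.25 = 2 → r_n = 157.5 kips.
  R_n,bearing = 2·108.3 + 6·157.5 = 1162 kips → 0.75 × 1162 = 871 kips.
Bolt shear governs: 406 kips.

406 kips (bolt shear governs)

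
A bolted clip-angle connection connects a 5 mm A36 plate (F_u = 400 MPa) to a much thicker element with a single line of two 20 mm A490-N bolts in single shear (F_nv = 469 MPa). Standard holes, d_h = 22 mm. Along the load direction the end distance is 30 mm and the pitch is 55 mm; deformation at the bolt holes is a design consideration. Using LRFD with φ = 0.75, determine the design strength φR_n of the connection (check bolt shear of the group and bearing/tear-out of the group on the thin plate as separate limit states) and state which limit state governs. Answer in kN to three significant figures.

93.6 kN (bearing governs)

Bolt shear: A_b = π·20²/4 = 314.2 mm²; R_n = 469 × 314.2 × 2 × 1 / 1000 = 294.7 kN → 0.75 × 294.7 = 221 kN.
Bearing (1.2 l_c t F_u ≤ 2.4 d t F_u): upper limit = 2.4·20·5·400 / 1000 = 96 kN.
  Edge l_c = 30 − 22/2 = 19 → r_n = 45.6 kN; interior l_c = 55 − 22 = 33 → r_n = 79.2 kN.
  R_n,bearing = 1·45.6 + 1·79.2 = 124.8 kN → 0.75 × 124.8 = 93.6 kN.
Bearing governs: 93.6 kN.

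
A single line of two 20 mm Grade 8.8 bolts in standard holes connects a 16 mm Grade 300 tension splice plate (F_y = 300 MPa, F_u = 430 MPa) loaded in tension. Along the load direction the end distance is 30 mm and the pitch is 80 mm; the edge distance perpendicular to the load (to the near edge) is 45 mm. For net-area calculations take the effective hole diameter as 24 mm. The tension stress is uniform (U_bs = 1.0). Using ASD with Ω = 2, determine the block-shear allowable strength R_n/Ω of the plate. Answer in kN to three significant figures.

Shear plane L_v = 30 + 1·80 = 110 mm; A_gv = 110 × 16 = 1760 mm².
A_nv = (110 − 1.5·24) × 16 = 1184 mm².
A_nt = (45 − 0.5·24) × 16 = 528 mm².
0.6 F_u A_nv = 305.5 kN; 0.6 F_y A_gv = 316.8 kN → shear rupture governs the shear term.
R_n = 305.5 + 1.0 × 430 × 528 / 1000 = 532.5 kN.
Allowable strength R_n/Ω = 532.5 / 2 = 266 kN.

266 kN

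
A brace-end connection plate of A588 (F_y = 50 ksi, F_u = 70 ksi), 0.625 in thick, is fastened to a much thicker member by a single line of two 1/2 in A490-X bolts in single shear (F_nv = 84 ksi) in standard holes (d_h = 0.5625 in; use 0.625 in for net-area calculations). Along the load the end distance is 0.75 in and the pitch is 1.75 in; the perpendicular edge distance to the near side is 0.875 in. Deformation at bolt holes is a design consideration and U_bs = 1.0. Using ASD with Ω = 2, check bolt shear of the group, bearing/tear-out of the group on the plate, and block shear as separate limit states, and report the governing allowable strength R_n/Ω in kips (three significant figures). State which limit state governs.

Bolt shear: A_b = π·0.5²/4 = 0.1963 in²; R_n = 84 × 0.1963 × 2 × 1 = 32.99 kips → 32.99 / 2 = 16.5 kips.
Bearing: edge l_c = 0.4688, r_n = 24.61 kips; interior l_c = 1.188, r_n = 52.5 kips; R_n = 24.61 + 1·52.5 = 77.11 kips → 38.6 kips.
Block shear: A_gv = 1.562, A_nv = 0.9766, A_nt = 0.3516 in²; R_n = min(0.6F_uA_nv, 0.6F_yA_gv) + U_bs·F_u·A_nt = 65.62 kips → 32.8 kips.
Bolt shear governs: 16.5 kips.

16.5 kips (bolt shear governs)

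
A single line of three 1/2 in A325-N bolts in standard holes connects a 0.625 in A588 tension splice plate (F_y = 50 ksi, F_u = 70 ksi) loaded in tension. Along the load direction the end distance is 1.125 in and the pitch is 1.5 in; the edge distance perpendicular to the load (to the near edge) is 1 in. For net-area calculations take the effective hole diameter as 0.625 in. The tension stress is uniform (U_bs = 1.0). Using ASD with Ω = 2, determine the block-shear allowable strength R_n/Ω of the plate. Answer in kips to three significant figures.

Shear plane L_v = 1.125 + 2·1.5 = 4.125 in; A_gv = 4.125 × 0.625 = 2.578 in².
A_nv = (4.125 − 2.5·0.625) × 0.625 = 1.602 in².
A_nt = (1 − 0.5·0.625) × 0.625 = 0.4297 in².
0.6 F_u A_nv = 67.27 kips; 0.6 F_y A_gv = 77.34 kips → shear rupture governs the shear term.
R_n = 67.27 + 1.0 × 70 × 0.4297 = 97.34 kips.
Allowable strength R_n/Ω = 97.34 / 2 = 48.7 kips.

48.7 kips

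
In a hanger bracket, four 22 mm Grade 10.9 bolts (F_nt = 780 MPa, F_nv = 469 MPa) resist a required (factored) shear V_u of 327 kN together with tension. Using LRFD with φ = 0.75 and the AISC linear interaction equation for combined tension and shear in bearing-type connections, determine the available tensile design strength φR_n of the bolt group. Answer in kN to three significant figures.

A_b = π·22²/4 = 380.1 mm²; f_rv = 327 × 1000 / (4 × 380.1) = 215.1 MPa.
F'_nt = 1.3 F_nt − (F_nt / φF_nv) f_rv = 1.3·780 − (780/(0.75·469))·215.1 = 537.1 MPa, capped at F_nt → F'_nt = 537.1 MPa.
R_n = F'_nt · A_b · n = 537.1 × 380.1 × 4 / 1000 = 816.7 kN.
Design strength φR_n = 0.75 × 816.7 = 613 kN.

613 kN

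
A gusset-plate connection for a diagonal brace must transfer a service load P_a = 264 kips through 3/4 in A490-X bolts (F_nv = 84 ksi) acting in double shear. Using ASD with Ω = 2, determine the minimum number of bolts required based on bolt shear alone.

8 bolts

A_b = π·0.75²/4 = 0.4418 in².
Per-bolt allowable strength R_n/Ω = 84 × 0.4418 × 2 / 2 = 37.11 kips.
n ≥ 264 / 37.11 = 7.114 → use 8 bolts.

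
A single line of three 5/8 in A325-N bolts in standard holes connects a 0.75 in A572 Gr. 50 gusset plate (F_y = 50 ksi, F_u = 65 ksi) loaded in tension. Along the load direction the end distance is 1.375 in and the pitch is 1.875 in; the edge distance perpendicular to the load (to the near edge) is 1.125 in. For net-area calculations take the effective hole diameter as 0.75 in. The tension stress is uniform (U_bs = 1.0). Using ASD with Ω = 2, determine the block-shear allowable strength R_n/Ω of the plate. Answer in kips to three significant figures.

Shear plane L_v = 1.375 + 2·1.875 = 5.125 in; A_gv = 5.125 × 0.75 = 3.844 in².
A_nv = (5.125 − 2.5·0.75) × 0.75 = 2.438 in².
A_nt = (1.125 − 0.5·0.75) × 0.75 = 0.5625 in².
0.6 F_u A_nv = 95.06 kips; 0.6 F_y A_gv = 115.3 kips → shear rupture governs the shear term.
R_n = 95.06 + 1.0 × 65 × 0.5625 = 131.6 kips.
Allowable strength R_n/Ω = 131.6 / 2 = 65.8 kips.

65.8 kips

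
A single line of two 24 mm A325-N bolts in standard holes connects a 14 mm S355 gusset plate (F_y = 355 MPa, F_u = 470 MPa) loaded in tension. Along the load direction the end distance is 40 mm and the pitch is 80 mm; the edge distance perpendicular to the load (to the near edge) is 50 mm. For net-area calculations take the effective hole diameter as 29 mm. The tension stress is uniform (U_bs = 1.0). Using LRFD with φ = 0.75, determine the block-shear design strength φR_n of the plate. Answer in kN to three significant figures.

Shear plane L_v = 40 + 1·80 = 120 mm; A_gv = 120 × 14 = 1680 mm².
A_nv = (120 − 1.5·29) × 14 = 1071 mm².
A_nt = (50 − 0.5·29) × 14 = 497 mm².
0.6 F_u A_nv = 302 kN; 0.6 F_y A_gv = 357.8 kN → shear rupture governs the shear term.
R_n = 302 + 1.0 × 470 × 497 / 1000 = 535.6 kN.
Design strength φR_n = 0.75 × 535.6 = 402 kN.

402 kN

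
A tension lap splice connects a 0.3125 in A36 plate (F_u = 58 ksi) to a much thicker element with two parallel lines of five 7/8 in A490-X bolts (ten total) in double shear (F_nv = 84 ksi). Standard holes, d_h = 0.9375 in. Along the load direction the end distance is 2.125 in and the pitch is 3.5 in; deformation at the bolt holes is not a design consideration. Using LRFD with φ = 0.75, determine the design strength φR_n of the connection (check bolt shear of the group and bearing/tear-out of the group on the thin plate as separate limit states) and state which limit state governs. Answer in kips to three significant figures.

353 kips (bearing governs)

Bolt shear: A_b = π·0.875²/4 = 0.6013 in²; R_n = 84 × 0.6013 × 10 × 2 = 1010 kips → 0.75 × 1010 = 758 kips.
Bearing (1.5 l_c t F_u ≤ 3.0 d t F_u): upper limit = 3.0·0.875·0.3125·58 = 47.58 kips.
  Edge l_c = 2.125 − 0.9375/2 = 1.656 → r_n = 45.03 kips; interior l_c = 3.5 − 0.9375 = 2.562 → r_n = 47.58 kips.
  R_n,bearing = 2·45.03 + 8·47.58 = 470.7 kips → 0.75 × 470.7 = 353 kips.
Bearing governs: 353 kips.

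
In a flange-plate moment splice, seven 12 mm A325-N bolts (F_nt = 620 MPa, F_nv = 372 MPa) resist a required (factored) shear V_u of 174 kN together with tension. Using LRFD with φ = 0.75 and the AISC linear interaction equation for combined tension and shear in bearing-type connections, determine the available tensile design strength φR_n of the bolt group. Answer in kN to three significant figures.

A_b = π·12²/4 = 113.1 mm²; f_rv = 174 × 1000 / (7 × 113.1) = 219.8 MPa.
F'_nt = 1.3 F_nt − (F_nt / φF_nv) f_rv = 1.3·620 − (620/(0.75·372))·219.8 = 317.6 MPa, capped at F_nt → F'_nt = 317.6 MPa.
R_n = F'_nt · A_b · n = 317.6 × 113.1 × 7 / 1000 = 251.4 kN.
Design strength φR_n = 0.75 × 251.4 = 189 kN.

189 kN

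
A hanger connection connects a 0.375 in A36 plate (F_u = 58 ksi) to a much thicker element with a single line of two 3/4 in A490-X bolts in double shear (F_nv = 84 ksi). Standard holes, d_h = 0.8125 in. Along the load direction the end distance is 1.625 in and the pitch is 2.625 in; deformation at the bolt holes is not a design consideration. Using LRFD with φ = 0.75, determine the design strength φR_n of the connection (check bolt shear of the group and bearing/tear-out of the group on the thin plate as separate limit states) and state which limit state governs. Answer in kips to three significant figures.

Bolt shear: A_b = π·0.75²/4 = 0.4418 in²; R_n = 84 × 0.4418 × 2 × 2 = 148.4 kips → 0.75 × 148.4 = 111 kips.
Bearing (1.5 l_c t F_u ≤ 3.0 d t F_u): upper limit = 3.0·0.75·0.375·58 = 48.94 kips.
  Edge l_c = 1.625 − 0.8125/2 = 1.219 → r_n = 39.76 kips; interior l_c = 2.625 − 0.8125 = 1.812 → r_n = 48.94 kips.
  R_n,bearing = 1·39.76 + 1·48.94 = 88.7 kips → 0.75 × 88.7 = 66.5 kips.
Bearing governs: 66.5 kips.

66.5 kips (bearing governs)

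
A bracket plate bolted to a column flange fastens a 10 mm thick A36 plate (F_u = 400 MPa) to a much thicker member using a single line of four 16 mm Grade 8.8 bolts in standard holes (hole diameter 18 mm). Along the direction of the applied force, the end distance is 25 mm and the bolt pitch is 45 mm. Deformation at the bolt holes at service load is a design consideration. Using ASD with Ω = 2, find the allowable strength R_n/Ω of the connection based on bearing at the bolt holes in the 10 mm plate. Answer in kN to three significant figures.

Per bolt r_n = 1.2 l_c t F_u ≤ 2.4 d t F_u; upper limit = 2.4 × 16 × 10 × 400 / 1000 = 153.6 kN.
Edge bolt: l_c = 25 − 18/2 = 16 mm → 1.2 × 16 × 10 × 400 / 1000 = 76.8 → r_n = 76.8 kN.
Interior bolts: l_c = 45 − 18 = 27 mm → 1.2 × 27 × 10 × 400 / 1000 = 129.6 → r_n = 129.6 kN.
R_n = 1 × 76.8 + 3 × 129.6 = 465.6 kN.
Allowable strength R_n/Ω = 465.6 / 2 = 233 kN.

233 kN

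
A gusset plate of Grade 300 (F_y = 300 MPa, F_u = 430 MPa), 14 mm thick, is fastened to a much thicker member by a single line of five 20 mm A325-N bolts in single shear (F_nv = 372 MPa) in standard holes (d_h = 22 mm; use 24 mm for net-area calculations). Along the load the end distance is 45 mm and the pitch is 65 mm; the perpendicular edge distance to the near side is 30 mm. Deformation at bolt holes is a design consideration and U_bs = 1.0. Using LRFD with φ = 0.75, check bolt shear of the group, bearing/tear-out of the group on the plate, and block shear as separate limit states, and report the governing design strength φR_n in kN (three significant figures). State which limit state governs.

438 kN (bolt shear governs)

Bolt shear: A_b = π·20²/4 = 314.2 mm²; R_n = 372 × 314.2 × 5 × 1 / 1000 = 584.3 kN → 0.75 × 584.3 = 438 kN.
Bearing: edge l_c = 34, r_n = 245.6 kN; interior l_c = 43, r_n = 289 kN; R_n = 245.6 + 4·289 = 1401 kN → 1050 kN.
Block shear: A_gv = 4270, A_nv = 2758, A_nt = 252 mm²; R_n = min(0.6F_uA_nv, 0.6F_yA_gv) + U_bs·F_u·A_nt = 819.9 kN → 615 kN.
Bolt shear governs: 438 kN.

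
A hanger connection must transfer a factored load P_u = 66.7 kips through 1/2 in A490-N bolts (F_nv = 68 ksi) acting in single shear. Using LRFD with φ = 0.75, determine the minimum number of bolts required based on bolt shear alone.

7 bolts

A_b = π·0.5²/4 = 0.1963 in².
Per-bolt design strength φR_n = 0.75 × 68 × 0.1963 × 1 = 10.01 kips.
n ≥ 66.7 / 10.01 = 6.661 → use 7 bolts.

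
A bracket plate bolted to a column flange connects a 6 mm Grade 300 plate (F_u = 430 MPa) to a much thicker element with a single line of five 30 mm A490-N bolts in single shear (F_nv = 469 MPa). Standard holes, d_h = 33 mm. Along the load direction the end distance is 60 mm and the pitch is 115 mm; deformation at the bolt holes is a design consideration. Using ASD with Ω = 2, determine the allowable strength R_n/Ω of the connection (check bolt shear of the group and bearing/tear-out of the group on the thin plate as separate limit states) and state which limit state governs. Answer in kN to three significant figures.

439 kN (bearing governs)

Bolt shear: A_b = π·30²/4 = 706.9 mm²; R_n = 469 × 706.9 × 5 × 1 / 1000 = 1658 kN → 1658 / 2 = 829 kN.
Bearing (1.2 l_c t F_u ≤ 2.4 d t F_u): upper limit = 2.4·30·6·430 / 1000 = 185.8 kN.
  Edge l_c = 60 − 33/2 = 43.5 → r_n = 134.7 kN; interior l_c = 115 − 33 = 82 → r_n = 185.8 kN.
  R_n,bearing = 1·134.7 + 4·185.8 = 877.7 kN → 877.7 / 2 = 439 kN.
Bearing governs: 439 kN.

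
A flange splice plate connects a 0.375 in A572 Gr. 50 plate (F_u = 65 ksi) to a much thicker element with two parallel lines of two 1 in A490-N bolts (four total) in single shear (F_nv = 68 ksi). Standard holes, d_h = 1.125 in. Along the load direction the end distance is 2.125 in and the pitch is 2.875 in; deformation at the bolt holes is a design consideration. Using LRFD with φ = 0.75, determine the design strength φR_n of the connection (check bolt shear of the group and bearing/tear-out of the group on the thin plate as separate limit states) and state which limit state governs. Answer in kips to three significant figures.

Bolt shear: A_b = π·1²/4 = 0.7854 in²; R_n = 68 × 0.7854 × 4 × 1 = 213.6 kips → 0.75 × 213.6 = 160 kips.
Bearing (1.2 l_c t F_u ≤ 2.4 d t F_u): upper limit = 2.4·1·0.375·65 = 58.5 kips.
  Edge l_c = 2.125 − 1.125/2 = 1.562 → r_n = 45.7 kips; interior l_c = 2.875 − 1.125 = 1.75 → r_n = 51.19 kips.
  R_n,bearing = 2·45.7 + 2·51.19 = 193.8 kips → 0.75 × 193.8 = 145 kips.
Bearing governs: 145 kips.

145 kips (bearing governs)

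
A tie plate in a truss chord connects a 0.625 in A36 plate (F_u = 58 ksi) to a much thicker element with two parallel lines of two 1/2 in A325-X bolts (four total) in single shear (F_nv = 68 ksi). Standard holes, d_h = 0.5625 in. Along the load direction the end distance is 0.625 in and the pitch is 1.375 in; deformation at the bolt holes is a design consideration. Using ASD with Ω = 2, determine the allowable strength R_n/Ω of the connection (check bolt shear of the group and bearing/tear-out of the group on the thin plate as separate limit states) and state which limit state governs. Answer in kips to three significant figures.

Bolt shear: A_b = π·0.5²/4 = 0.1963 in²; R_n = 68 × 0.1963 × 4 × 1 = 53.41 kips → 53.41 / 2 = 26.7 kips.
Bearing (1.2 l_c t F_u ≤ 2.4 d t F_u): upper limit = 2.4·0.5·0.625·58 = 43.5 kips.
  Edge l_c = 0.625 − 0.5625/2 = 0.3438 → r_n = 14.95 kips; interior l_c = 1.375 − 0.5625 = 0.8125 → r_n = 35.34 kips.
  R_n,bearing = 2·14.95 + 2·35.34 = 100.6 kips → 100.6 / 2 = 50.3 kips.
Bolt shear governs: 26.7 kips.

26.7 kips (bolt shear governs)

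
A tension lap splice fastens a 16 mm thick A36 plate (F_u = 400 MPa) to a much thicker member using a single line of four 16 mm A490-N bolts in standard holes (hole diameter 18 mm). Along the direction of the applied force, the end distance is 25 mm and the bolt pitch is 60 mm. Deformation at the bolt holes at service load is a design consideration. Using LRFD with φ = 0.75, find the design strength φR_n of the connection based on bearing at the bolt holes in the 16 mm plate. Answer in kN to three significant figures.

645 kN

Per bolt r_n = 1.2 l_c t F_u ≤ 2.4 d t F_u; upper limit = 2.4 × 16 × 16 × 400 / 1000 = 245.8 kN.
Edge bolt: l_c = 25 − 18/2 = 16 mm → 1.2 × 16 × 16 × 400 / 1000 = 122.9 → r_n = 122.9 kN.
Interior bolts: l_c = 60 − 18 = 42 mm → 1.2 × 42 × 16 × 400 / 1000 = 322.6 → r_n = 245.8 kN.
R_n = 1 × 122.9 + 3 × 245.8 = 860.2 kN.
Design strength φR_n = 0.75 × 860.2 = 645 kN.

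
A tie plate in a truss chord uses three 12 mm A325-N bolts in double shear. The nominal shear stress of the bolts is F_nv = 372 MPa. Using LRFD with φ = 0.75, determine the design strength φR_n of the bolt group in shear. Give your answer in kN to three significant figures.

A_b = π × 12² / 4 = 113.1 mm².
R_n = F_nv · A_b · n · n_s = 372 × 113.1 × 3 × 2 / 1000 = 252.4 kN.
Design strength φR_n = 0.75 × 252.4 = 189 kN.

189 kN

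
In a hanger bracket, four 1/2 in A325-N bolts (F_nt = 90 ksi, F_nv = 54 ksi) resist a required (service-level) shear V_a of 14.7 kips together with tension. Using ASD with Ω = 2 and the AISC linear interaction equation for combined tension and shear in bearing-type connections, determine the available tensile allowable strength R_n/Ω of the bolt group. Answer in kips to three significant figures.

21.4 kips

A_b = π·0.5²/4 = 0.1963 in²; f_rv = 14.7 / (4 × 0.1963) = 18.72 ksi.
F'_nt = 1.3 F_nt − (Ω F_nt / F_nv) f_rv = 1.3·90 − (2·90/54)·18.72 = 54.61 ksi, capped at F_nt → F'_nt = 54.61 ksi.
R_n = F'_nt · A_b · n = 54.61 × 0.1963 × 4 = 42.89 kips.
Allowable strength R_n/Ω = 42.89 / 2 = 21.4 kips.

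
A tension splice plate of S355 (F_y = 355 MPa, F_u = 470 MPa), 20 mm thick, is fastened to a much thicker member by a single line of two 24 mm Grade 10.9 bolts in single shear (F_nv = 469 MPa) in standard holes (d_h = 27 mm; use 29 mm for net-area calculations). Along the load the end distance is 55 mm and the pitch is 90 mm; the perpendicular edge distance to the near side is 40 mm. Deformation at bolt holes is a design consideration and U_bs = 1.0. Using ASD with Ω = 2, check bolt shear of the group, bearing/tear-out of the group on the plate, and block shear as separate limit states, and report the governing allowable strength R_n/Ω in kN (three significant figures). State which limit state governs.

212 kN (bolt shear governs)

Bolt shear: A_b = π·24²/4 = 452.4 mm²; R_n = 469 × 452.4 × 2 × 1 / 1000 = 424.3 kN → 424.3 / 2 = 212 kN.
Bearing: edge l_c = 41.5, r_n = 468.1 kN; interior l_c = 63, r_n = 541.4 kN; R_n = 468.1 + 1·541.4 = 1010 kN → 505 kN.
Block shear: A_gv = 2900, A_nv = 2030, A_nt = 510 mm²; R_n = min(0.6F_uA_nv, 0.6F_yA_gv) + U_bs·F_u·A_nt = 812.2 kN → 406 kN.
Bolt shear governs: 212 kN.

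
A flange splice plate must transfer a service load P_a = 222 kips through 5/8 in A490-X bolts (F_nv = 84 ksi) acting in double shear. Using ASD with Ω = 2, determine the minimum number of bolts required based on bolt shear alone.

A_b = π·0.625²/4 = 0.3068 in².
Per-bolt allowable strength R_n/Ω = 84 × 0.3068 × 2 / 2 = 25.77 kips.
n ≥ 222 / 25.77 = 8.614 → use 9 bolts.

9 bolts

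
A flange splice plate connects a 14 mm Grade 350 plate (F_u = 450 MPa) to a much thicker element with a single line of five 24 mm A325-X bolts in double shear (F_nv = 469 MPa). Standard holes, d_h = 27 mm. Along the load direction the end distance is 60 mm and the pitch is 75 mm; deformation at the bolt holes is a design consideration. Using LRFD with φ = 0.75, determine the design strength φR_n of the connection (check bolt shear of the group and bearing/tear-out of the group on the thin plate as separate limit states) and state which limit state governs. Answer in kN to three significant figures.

Bolt shear: A_b = π·24²/4 = 452.4 mm²; R_n = 469 × 452.4 × 5 × 2 / 1000 = 2122 kN → 0.75 × 2122 = 1590 kN.
Bearing (1.2 l_c t F_u ≤ 2.4 d t F_u): upper limit = 2.4·24·14·450 / 1000 = 362.9 kN.
  Edge l_c = 60 − 27/2 = 46.5 → r_n = 351.5 kN; interior l_c = 75 − 27 = 48 → r_n = 362.9 kN.
  R_n,bearing = 1·351.5 + 4·362.9 = 1803 kN → 0.75 × 1803 = 1350 kN.
Bearing governs: 1350 kN.

1350 kN (bearing governs)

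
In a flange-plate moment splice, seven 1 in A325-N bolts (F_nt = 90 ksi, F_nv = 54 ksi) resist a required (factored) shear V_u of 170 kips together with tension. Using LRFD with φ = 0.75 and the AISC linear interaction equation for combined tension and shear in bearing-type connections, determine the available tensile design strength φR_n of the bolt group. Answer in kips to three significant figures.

199 kips

A_b = π·1²/4 = 0.7854 in²; f_rv = 170 / (7 × 0.7854) = 30.92 ksi.
F'_nt = 1.3 F_nt − (F_nt / φF_nv) f_rv = 1.3·90 − (90/(0.75·54))·30.92 = 48.29 ksi, capped at F_nt → F'_nt = 48.29 ksi.
R_n = F'_nt · A_b · n = 48.29 × 0.7854 × 7 = 265.5 kips.
Design strength φR_n = 0.75 × 265.5 = 199 kips.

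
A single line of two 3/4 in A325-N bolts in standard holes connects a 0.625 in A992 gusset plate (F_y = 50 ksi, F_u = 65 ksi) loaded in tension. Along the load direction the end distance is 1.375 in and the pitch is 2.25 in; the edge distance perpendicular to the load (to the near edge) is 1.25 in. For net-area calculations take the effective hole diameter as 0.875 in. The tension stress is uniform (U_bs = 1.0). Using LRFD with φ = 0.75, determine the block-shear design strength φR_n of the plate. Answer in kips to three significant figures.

Shear plane L_v = 1.375 + 1·2.25 = 3.625 in; A_gv = 3.625 × 0.625 = 2.266 in².
A_nv = (3.625 − 1.5·0.875) × 0.625 = 1.445 in².
A_nt = (1.25 − 0.5·0.875) × 0.625 = 0.5078 in².
0.6 F_u A_nv = 56.37 kips; 0.6 F_y A_gv = 67.97 kips → shear rupture governs the shear term.
R_n = 56.37 + 1.0 × 65 × 0.5078 = 89.38 kips.
Design strength φR_n = 0.75 × 89.38 = 67 kips.

67 kips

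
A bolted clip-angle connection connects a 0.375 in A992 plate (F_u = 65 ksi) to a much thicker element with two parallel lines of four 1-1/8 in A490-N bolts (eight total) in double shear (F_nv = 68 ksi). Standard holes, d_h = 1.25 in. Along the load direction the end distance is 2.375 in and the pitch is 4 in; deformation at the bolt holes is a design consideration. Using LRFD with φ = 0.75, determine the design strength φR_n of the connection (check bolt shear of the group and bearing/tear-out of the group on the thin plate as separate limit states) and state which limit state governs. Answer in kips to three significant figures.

Bolt shear: A_b = π·1.125²/4 = 0.994 in²; R_n = 68 × 0.994 × 8 × 2 = 1081 kips → 0.75 × 1081 = 811 kips.
Bearing (1.2 l_c t F_u ≤ 2.4 d t F_u): upper limit = 2.4·1.125·0.375·65 = 65.81 kips.
  Edge l_c = 2.375 − 1.25/2 = 1.75 → r_n = 51.19 kips; interior l_c = 4 − 1.25 = 2.75 → r_n = 65.81 kips.
  R_n,bearing = 2·51.19 + 6·65.81 = 497.2 kips → 0.75 × 497.2 = 373 kips.
Bearing governs: 373 kips.

373 kips (bearing governs)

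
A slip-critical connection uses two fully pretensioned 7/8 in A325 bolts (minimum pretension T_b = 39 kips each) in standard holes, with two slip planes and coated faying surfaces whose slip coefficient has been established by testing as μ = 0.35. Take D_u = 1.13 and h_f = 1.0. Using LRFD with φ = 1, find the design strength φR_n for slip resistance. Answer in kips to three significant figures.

R_n = μ · D_u · h_f · T_b · n_s · n_b = 0.35 × 1.13 × 1.0 × 39 × 2 × 2 = 61.7 kips.
Design strength φR_n = 1 × 61.7 = 61.7 kips.

61.7 kips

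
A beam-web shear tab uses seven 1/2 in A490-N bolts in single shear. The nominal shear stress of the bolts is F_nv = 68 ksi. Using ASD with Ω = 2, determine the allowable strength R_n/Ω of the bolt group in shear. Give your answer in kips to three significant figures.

A_b = π × 0.5² / 4 = 0.1963 in².
R_n = F_nv · A_b · n · n_s = 68 × 0.1963 × 7 × 1 = 93.46 kips.
Allowable strength R_n/Ω = 93.46 / 2 = 46.7 kips.

46.7 kips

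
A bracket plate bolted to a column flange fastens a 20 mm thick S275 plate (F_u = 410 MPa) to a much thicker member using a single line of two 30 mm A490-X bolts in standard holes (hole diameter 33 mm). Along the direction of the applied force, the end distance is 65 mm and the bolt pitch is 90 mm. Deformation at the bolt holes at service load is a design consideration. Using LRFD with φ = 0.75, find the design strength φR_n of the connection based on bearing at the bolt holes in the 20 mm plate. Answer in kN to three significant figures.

Per bolt r_n = 1.2 l_c t F_u ≤ 2.4 d t F_u; upper limit = 2.4 × 30 × 20 × 410 / 1000 = 590.4 kN.
Edge bolt: l_c = 65 − 33/2 = 48.5 mm → 1.2 × 48.5 × 20 × 410 / 1000 = 477.2 → r_n = 477.2 kN.
Interior bolts: l_c = 90 − 33 = 57 mm → 1.2 × 57 × 20 × 410 / 1000 = 560.9 → r_n = 560.9 kN.
R_n = 1 × 477.2 + 1 × 560.9 = 1038 kN.
Design strength φR_n = 0.75 × 1038 = 779 kN.

779 kN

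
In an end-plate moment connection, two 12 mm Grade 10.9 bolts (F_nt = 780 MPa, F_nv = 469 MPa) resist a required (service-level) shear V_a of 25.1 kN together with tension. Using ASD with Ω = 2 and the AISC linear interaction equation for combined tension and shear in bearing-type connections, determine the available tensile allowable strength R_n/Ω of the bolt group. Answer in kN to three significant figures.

72.9 kN

A_b = π·12²/4 = 113.1 mm²; f_rv = 25.1 × 1000 / (2 × 113.1) = 111 MPa.
F'_nt = 1.3 F_nt − (Ω F_nt / F_nv) f_rv = 1.3·780 − (2·780/469)·111 = 644.9 MPa, capped at F_nt → F'_nt = 644.9 MPa.
R_n = F'_nt · A_b · n = 644.9 × 113.1 × 2 / 1000 = 145.9 kN.
Allowable strength R_n/Ω = 145.9 / 2 = 72.9 kN.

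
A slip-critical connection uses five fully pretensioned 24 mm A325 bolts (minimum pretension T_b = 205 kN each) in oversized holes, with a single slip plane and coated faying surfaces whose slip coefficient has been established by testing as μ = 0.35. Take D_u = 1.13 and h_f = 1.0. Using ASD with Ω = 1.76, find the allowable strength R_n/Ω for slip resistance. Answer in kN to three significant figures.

230 kN

R_n = μ · D_u · h_f · T_b · n_s · n_b = 0.35 × 1.13 × 1.0 × 205 × 1 × 5 = 405.4 kN.
Allowable strength R_n/Ω = 405.4 / 1.76 = 230 kN.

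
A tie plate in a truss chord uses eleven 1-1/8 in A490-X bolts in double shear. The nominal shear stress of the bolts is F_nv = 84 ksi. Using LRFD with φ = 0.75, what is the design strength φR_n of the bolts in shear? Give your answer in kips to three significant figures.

A_b = π × 1.125² / 4 = 0.994 in².
R_n = F_nv · A_b · n · n_s = 84 × 0.994 × 11 × 2 = 1837 kips.
Design strength φR_n = 0.75 × 1837 = 1380 kips.

1380 kips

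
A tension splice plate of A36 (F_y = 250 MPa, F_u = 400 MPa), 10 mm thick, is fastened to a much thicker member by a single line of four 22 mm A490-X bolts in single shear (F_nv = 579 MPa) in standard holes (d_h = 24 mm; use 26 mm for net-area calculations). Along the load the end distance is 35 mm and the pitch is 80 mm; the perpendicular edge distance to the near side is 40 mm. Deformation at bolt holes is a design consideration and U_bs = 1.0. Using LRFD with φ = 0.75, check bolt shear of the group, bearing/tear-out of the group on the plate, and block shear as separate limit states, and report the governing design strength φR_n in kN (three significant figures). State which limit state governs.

Bolt shear: A_b = π·22²/4 = 380.1 mm²; R_n = 579 × 380.1 × 4 × 1 / 1000 = 880.4 kN → 0.75 × 880.4 = 660 kN.
Bearing: edge l_c = 23, r_n = 110.4 kN; interior l_c = 56, r_n = 211.2 kN; R_n = 110.4 + 3·211.2 = 744 kN → 558 kN.
Block shear: A_gv = 2750, A_nv = 1840, A_nt = 270 mm²; R_n = min(0.6F_uA_nv, 0.6F_yA_gv) + U_bs·F_u·A_nt = 520.5 kN → 390 kN.
Block shear governs: 390 kN.

390 kN (block shear governs)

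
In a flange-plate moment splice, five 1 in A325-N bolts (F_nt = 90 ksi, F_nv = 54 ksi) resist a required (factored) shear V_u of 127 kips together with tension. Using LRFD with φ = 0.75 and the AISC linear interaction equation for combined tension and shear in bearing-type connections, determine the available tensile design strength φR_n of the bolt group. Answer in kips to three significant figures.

133 kips

A_b = π·1²/4 = 0.7854 in²; f_rv = 127 / (5 × 0.7854) = 32.34 ksi.
F'_nt = 1.3 F_nt − (F_nt / φF_nv) f_rv = 1.3·90 − (90/(0.75·54))·32.34 = 45.13 ksi, capped at F_nt → F'_nt = 45.13 ksi.
R_n = F'_nt · A_b · n = 45.13 × 0.7854 × 5 = 177.2 kips.
Design strength φR_n = 0.75 × 177.2 = 133 kips.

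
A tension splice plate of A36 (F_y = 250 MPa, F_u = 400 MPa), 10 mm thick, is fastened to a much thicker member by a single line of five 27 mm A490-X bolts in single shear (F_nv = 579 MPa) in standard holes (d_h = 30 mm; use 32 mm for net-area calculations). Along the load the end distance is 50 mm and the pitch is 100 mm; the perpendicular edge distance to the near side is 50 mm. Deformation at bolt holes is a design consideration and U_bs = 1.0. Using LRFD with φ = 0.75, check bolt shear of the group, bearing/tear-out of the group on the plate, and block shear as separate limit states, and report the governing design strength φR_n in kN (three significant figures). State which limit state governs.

608 kN (block shear governs)

Bolt shear: A_b = π·27²/4 = 572.6 mm²; R_n = 579 × 572.6 × 5 × 1 / 1000 = 1658 kN → 0.75 × 1658 = 1240 kN.
Bearing: edge l_c = 35, r_n = 168 kN; interior l_c = 70, r_n = 259.2 kN; R_n = 168 + 4·259.2 = 1205 kN → 904 kN.
Block shear: A_gv = 4500, A_nv = 3060, A_nt = 340 mm²; R_n = min(0.6F_uA_nv, 0.6F_yA_gv) + U_bs·F_u·A_nt = 811 kN → 608 kN.
Block shear governs: 608 kN.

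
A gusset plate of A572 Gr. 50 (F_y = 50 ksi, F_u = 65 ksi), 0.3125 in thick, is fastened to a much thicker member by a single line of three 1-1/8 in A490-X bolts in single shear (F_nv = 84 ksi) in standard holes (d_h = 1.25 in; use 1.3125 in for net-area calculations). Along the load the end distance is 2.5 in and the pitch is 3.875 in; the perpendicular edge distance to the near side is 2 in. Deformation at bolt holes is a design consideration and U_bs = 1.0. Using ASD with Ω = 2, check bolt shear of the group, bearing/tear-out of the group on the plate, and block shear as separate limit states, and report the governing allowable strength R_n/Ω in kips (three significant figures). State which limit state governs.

Bolt shear: A_b = π·1.125²/4 = 0.994 in²; R_n = 84 × 0.994 × 3 × 1 = 250.5 kips → 250.5 / 2 = 125 kips.
Bearing: edge l_c = 1.875, r_n = 45.7 kips; interior l_c = 2.625, r_n = 54.84 kips; R_n = 45.7 + 2·54.84 = 155.4 kips → 77.7 kips.
Block shear: A_gv = 3.203, A_nv = 2.178, A_nt = 0.4199 in²; R_n = min(0.6F_uA_nv, 0.6F_yA_gv) + U_bs·F_u·A_nt = 112.2 kips → 56.1 kips.
Block shear governs: 56.1 kips.

56.1 kips (block shear governs)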